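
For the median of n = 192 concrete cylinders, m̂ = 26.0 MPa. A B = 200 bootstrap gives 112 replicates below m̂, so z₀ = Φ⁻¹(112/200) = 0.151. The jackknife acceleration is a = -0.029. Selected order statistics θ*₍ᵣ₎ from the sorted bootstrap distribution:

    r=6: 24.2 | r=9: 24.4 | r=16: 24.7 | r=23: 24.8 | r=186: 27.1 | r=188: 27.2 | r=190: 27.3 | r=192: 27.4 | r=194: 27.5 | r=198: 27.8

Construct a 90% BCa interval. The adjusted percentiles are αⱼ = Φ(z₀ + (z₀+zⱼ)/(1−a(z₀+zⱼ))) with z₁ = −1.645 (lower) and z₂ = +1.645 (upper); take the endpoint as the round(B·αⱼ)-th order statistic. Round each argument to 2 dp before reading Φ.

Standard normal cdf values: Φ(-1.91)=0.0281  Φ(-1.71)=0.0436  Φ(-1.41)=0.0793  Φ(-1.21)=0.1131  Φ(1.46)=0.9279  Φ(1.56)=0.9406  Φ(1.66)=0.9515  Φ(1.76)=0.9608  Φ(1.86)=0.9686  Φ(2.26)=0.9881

(24.7, 27.5)

Lower: z₀ + z₁ = 0.151 + (-1.645) = -1.494; 1 − a(z₀+z₁) = 1 − (-0.029)(-1.494) = 0.9567; argument = 0.151 + (-1.494)/0.9567 = -1.4107 → -1.41.
α₁ = Φ(-1.41) = 0.0793; rank = round(200 × 0.0793) = 16; θ*₍16₎ = 24.7.
Upper: z₀ + z₂ = 1.796; 1 − a(z₀+z₂) = 1.0521; argument = 1.8581 → 1.86; α₂ = 0.9686; rank = 194; θ*₍194₎ = 27.5.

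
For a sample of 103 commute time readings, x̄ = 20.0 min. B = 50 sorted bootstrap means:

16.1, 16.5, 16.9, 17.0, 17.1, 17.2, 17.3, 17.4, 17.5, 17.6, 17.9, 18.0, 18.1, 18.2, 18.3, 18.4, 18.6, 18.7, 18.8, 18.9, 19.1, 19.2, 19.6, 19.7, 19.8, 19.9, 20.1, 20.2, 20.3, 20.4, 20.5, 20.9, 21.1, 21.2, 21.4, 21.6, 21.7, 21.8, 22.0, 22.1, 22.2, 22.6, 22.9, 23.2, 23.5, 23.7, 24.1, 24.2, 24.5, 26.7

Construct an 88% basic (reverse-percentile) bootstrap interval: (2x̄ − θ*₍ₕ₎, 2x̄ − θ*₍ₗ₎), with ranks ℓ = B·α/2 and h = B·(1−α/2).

Percentile endpoints at ranks 3 and 47: θ*₍3₎ = 16.9, θ*₍47₎ = 24.1.
Basic interval reflects these around x̄:
  lower = 2 × 20.0 − 24.1 = 15.9
  upper = 2 × 20.0 − 16.9 = 23.1

(15.9, 23.1)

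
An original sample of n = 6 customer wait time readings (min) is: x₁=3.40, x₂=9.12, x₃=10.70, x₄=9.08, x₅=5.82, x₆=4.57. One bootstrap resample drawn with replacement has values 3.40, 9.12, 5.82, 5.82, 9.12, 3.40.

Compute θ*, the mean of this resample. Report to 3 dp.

θ* = 6.113

Mean = (3.40 + 9.12 + 5.82 + 5.82 + 9.12 + 3.40) / 6 = 36.680 / 6 = 6.113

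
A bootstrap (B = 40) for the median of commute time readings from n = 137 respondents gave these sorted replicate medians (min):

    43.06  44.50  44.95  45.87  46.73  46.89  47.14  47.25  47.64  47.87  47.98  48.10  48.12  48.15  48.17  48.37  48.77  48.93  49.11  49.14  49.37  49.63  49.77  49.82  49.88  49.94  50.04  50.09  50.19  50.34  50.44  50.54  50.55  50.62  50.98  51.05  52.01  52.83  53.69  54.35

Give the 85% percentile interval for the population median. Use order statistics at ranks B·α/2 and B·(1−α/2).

α = 0.15; lower rank = 40 × 0.075 = 3; upper rank = 40 × 0.925 = 37.
The 3rd smallest replicate is 44.95; the 37th is 52.01.

(44.95, 52.01)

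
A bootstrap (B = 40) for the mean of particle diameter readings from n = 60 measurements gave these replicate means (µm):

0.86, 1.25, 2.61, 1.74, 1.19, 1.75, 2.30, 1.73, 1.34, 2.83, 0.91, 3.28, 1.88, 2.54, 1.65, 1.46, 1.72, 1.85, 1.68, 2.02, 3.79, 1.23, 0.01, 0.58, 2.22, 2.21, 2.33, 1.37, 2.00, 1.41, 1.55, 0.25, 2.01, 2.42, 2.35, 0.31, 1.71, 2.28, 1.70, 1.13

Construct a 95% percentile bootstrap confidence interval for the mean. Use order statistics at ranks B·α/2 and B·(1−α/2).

Sorted replicates: 0.01, 0.25, 0.31, 0.58, 0.86, 0.91, 1.13, 1.19, 1.23, 1.25, 1.34, 1.37, 1.41, 1.46, 1.55, 1.65, 1.68, 1.70, 1.71, 1.72, 1.73, 1.74, 1.75, 1.85, 1.88, 2.00, 2.01, 2.02, 2.21, 2.22, 2.28, 2.30, 2.33, 2.35, 2.42, 2.54, 2.61, 2.83, 3.28, 3.79
α = 0.05; lower rank = 40 × 0.025 = 1; upper rank = 40 × 0.975 = 39.
The 1st smallest replicate is 0.01; the 39th is 3.28.

(0.01, 3.28)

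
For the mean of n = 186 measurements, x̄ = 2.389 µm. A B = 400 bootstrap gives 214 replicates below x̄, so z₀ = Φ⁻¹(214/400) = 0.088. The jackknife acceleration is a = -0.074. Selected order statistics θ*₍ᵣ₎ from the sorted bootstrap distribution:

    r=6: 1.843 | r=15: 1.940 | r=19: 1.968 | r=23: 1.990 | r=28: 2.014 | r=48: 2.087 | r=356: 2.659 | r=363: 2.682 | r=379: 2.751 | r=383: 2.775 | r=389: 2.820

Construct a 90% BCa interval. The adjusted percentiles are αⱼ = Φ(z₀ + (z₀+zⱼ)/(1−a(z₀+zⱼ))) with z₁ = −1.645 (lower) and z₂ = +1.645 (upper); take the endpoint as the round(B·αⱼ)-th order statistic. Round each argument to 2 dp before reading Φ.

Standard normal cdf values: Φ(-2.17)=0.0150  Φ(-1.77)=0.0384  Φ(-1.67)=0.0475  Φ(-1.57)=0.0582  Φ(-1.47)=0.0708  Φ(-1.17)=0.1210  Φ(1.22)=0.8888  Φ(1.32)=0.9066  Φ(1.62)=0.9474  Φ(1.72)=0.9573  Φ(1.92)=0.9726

Lower: z₀ + z₁ = 0.088 + (-1.645) = -1.557; 1 − a(z₀+z₁) = 1 − (-0.074)(-1.557) = 0.8848; argument = 0.088 + (-1.557)/0.8848 = -1.6718 → -1.67.
α₁ = Φ(-1.67) = 0.0475; rank = round(400 × 0.0475) = 19; θ*₍19₎ = 1.968.
Upper: z₀ + z₂ = 1.733; 1 − a(z₀+z₂) = 1.1282; argument = 1.6240 → 1.62; α₂ = 0.9474; rank = 379; θ*₍379₎ = 2.751.

(1.968, 2.751)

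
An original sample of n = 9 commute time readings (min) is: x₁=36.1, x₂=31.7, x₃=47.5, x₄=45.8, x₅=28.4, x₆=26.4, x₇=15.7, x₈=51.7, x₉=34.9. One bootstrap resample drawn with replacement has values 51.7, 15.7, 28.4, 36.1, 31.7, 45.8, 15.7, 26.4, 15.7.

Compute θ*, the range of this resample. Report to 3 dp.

θ* = 36.000

Range = 51.7 − 15.7 = 36.000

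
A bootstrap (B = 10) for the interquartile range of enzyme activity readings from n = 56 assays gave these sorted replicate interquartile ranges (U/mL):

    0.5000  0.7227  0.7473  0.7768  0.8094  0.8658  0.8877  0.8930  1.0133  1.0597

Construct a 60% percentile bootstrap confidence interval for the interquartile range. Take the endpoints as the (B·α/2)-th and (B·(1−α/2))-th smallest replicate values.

(0.7227, 0.8930)

α = 0.40; lower rank = 10 × 0.200 = 2; upper rank = 10 × 0.800 = 8.
The 2nd smallest replicate is 0.7227; the 8th is 0.8930.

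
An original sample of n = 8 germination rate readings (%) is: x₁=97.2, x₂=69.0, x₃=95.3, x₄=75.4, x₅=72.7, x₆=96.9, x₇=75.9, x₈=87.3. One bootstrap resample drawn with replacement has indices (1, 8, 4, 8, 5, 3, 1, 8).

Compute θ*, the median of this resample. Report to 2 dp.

Resample values: 97.2, 87.3, 75.4, 87.3, 72.7, 95.3, 97.2, 87.3.
Sorted: 72.7, 75.4, 87.3, 87.3, 87.3, 95.3, 97.2, 97.2
Median = average of the two middle values = 87.30

θ* = 87.30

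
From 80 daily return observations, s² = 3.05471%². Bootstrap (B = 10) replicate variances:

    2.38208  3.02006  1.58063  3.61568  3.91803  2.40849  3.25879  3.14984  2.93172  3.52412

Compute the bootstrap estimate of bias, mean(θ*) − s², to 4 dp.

mean(θ*) = (2.38208 + 3.02006 + 1.58063 + 3.61568 + 3.91803 + 2.40849 + 3.25879 + 3.14984 + 2.93172 + 3.52412) / 10 = 2.97894
bias = 2.97894 − 3.05471

bias = −0.0758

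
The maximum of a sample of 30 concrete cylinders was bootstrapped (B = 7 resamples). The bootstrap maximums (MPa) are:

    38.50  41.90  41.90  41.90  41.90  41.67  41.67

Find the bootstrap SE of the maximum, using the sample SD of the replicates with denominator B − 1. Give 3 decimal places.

SE* = 1.261

Bootstrap SE is the standard deviation of the 7 replicate maximums.
Mean of replicates: (38.50 + 41.90 + 41.90 + 41.90 + 41.90 + 41.67 + 41.67) / 7 = 289.4400 / 7 = 41.3486
Sum of squared deviations: (−2.8486)² + (+0.5514)² + (+0.5514)² + (+0.5514)² + (+0.5514)² + (+0.3214)² + (+0.3214)² = 9.5373
Variance = 9.5373 / 6 = 1.5895
SE* = √1.5895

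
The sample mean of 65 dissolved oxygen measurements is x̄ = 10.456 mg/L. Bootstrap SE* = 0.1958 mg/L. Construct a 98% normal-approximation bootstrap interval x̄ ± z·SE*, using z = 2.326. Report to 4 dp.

Margin = 2.326 × 0.1958 = 0.45543
Interval: 10.456 ± 0.45543

(10.0006, 10.9114)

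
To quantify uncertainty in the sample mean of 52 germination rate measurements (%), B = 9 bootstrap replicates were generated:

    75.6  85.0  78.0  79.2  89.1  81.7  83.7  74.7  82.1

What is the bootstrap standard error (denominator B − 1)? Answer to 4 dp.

Bootstrap SE is the standard deviation of the 9 replicate means.
Mean of replicates: (75.6 + 85.0 + 78.0 + 79.2 + 89.1 + 81.7 + 83.7 + 74.7 + 82.1) / 9 = 729.10000 / 9 = 81.01111
Sum of squared deviations: (−5.41111)² + (+3.98889)² + (−3.01111)² + (−1.81111)² + (+8.08889)² + (+0.68889)² + (+2.68889)² + (−6.31111)² + (+1.08889)² = 171.68889
Variance = 171.68889 / 8 = 21.46111
SE* = √21.46111

SE* = 4.6326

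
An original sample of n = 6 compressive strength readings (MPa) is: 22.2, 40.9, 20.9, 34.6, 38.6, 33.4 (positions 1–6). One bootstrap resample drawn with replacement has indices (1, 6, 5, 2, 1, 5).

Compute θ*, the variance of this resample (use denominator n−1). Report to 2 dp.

θ* = 71.57

Resample values: 22.2, 33.4, 38.6, 40.9, 22.2, 38.6.
Mean = 32.6500; sum of squared deviations = 357.8350
s² = 357.8350 / 5 = 71.5670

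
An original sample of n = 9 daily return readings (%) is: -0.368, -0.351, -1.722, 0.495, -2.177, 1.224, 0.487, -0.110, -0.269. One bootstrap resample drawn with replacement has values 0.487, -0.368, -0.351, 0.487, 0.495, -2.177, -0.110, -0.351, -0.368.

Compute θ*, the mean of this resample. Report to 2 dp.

θ* = -0.25

Mean = (0.487 + (-0.368) + (-0.351) + 0.487 + 0.495 + (-2.177) + (-0.110) + (-0.351) + (-0.368)) / 9 = -2.2560 / 9 = -0.25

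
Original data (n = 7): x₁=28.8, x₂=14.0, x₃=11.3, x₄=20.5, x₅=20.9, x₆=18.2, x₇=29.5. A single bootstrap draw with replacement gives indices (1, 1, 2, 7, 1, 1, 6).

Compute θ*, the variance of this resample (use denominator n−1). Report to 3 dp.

θ* = 40.789

Resample values: 28.8, 28.8, 14.0, 29.5, 28.8, 28.8, 18.2.
Mean = 25.2714; sum of squared deviations = 244.7343
s² = 244.7343 / 6 = 40.7890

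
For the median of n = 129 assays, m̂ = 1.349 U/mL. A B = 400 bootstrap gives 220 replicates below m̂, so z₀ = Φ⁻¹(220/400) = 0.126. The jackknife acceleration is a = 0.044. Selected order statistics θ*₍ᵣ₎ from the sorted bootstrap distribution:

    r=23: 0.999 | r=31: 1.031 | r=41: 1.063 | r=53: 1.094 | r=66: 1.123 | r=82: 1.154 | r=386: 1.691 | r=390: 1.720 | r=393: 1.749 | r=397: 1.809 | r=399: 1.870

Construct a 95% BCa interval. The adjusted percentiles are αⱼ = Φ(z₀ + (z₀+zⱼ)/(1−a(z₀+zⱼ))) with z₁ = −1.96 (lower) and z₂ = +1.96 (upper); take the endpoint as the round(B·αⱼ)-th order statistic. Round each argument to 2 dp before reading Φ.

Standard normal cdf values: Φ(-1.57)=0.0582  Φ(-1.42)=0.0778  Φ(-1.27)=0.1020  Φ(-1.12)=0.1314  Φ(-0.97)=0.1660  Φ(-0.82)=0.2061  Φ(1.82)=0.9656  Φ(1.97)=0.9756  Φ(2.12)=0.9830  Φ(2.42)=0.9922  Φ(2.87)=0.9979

Lower: z₀ + z₁ = 0.126 + (-1.960) = -1.834; 1 − a(z₀+z₁) = 1 − (0.044)(-1.834) = 1.0807; argument = 0.126 + (-1.834)/1.0807 = -1.5711 → -1.57.
α₁ = Φ(-1.57) = 0.0582; rank = round(400 × 0.0582) = 23; θ*₍23₎ = 0.999.
Upper: z₀ + z₂ = 2.086; 1 − a(z₀+z₂) = 0.9082; argument = 2.4228 → 2.42; α₂ = 0.9922; rank = 397; θ*₍397₎ = 1.809.

(0.999, 1.809)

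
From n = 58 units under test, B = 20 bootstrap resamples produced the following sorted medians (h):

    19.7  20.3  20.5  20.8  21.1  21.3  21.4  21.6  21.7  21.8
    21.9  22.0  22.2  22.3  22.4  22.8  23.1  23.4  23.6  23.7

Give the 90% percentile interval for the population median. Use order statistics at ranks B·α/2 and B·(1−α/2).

(19.7, 23.6)

α = 0.10; lower rank = 20 × 0.050 = 1; upper rank = 20 × 0.950 = 19.
The 1st smallest replicate is 19.7; the 19th is 23.6.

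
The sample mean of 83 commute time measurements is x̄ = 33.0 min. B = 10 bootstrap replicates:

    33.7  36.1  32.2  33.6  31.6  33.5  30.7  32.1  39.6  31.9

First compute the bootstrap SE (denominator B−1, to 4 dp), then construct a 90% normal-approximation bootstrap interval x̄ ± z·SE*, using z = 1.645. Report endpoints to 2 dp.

Mean of replicates = 33.5000; sum of squared deviations = 61.6800; SE* = √(61.6800/9) = 2.6179
Margin = 1.645 × 2.6179 = 4.306
Interval: 33.0 ± 4.306

(28.69, 37.31)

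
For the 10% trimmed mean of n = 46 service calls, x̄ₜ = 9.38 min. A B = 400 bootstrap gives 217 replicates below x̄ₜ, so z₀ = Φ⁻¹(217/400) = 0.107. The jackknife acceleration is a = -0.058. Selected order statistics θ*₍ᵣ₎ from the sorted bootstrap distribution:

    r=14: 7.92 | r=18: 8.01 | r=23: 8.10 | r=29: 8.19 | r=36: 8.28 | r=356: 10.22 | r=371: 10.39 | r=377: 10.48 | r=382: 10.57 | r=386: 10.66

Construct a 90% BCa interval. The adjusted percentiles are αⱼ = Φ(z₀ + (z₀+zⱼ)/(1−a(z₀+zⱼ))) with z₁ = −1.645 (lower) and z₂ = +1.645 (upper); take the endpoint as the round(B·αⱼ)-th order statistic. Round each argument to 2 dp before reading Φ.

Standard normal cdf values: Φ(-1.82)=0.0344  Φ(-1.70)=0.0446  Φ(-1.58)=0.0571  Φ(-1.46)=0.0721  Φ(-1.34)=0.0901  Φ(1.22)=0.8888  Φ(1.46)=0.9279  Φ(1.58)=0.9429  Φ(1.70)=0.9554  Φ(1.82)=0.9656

Lower: z₀ + z₁ = 0.107 + (-1.645) = -1.538; 1 − a(z₀+z₁) = 1 − (-0.058)(-1.538) = 0.9108; argument = 0.107 + (-1.538)/0.9108 = -1.5816 → -1.58.
α₁ = Φ(-1.58) = 0.0571; rank = round(400 × 0.0571) = 23; θ*₍23₎ = 8.10.
Upper: z₀ + z₂ = 1.752; 1 − a(z₀+z₂) = 1.1016; argument = 1.6974 → 1.70; α₂ = 0.9554; rank = 382; θ*₍382₎ = 10.57.

(8.10, 10.57)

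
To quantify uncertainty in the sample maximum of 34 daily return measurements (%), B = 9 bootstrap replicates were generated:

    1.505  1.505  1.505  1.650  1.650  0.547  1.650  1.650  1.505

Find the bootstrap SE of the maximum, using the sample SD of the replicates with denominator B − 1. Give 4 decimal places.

SE* = 0.3511

Bootstrap SE is the standard deviation of the 9 replicate maximums.
Mean of replicates: (1.505 + 1.505 + 1.505 + 1.650 + 1.650 + 0.547 + 1.650 + 1.650 + 1.505) / 9 = 13.16700 / 9 = 1.46300
Sum of squared deviations: (+0.04200)² + (+0.04200)² + (+0.04200)² + (+0.18700)² + (+0.18700)² + (−0.91600)² + (+0.18700)² + (+0.18700)² + (+0.04200)² = 0.98599
Variance = 0.98599 / 8 = 0.12325
SE* = √0.12325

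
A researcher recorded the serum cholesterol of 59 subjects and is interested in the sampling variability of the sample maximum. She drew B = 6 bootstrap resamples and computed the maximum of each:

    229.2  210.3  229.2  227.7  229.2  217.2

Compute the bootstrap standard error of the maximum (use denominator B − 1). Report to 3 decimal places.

SE* = 8.106

Bootstrap SE is the standard deviation of the 6 replicate maximums.
Mean of replicates: (229.2 + 210.3 + 229.2 + 227.7 + 229.2 + 217.2) / 6 = 1342.8000 / 6 = 223.8000
Sum of squared deviations: (+5.4000)² + (−13.5000)² + (+5.4000)² + (+3.9000)² + (+5.4000)² + (−6.6000)² = 328.5000
Variance = 328.5000 / 5 = 65.7000
SE* = √65.7000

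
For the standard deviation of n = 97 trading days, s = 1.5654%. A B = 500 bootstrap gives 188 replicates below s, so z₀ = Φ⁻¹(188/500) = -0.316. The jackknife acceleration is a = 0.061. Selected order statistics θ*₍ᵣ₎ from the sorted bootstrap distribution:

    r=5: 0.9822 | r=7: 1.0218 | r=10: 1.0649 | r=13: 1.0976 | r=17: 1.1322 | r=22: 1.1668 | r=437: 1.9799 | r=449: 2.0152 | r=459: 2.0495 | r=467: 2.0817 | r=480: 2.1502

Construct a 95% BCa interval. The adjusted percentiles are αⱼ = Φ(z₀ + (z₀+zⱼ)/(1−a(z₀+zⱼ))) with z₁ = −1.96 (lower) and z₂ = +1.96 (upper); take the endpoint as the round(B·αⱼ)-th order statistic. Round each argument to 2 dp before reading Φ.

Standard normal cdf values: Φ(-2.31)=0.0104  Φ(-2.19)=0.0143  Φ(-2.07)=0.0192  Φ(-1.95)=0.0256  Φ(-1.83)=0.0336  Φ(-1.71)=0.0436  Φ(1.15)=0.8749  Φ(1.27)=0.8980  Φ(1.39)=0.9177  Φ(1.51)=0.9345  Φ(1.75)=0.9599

Lower: z₀ + z₁ = -0.316 + (-1.960) = -2.276; 1 − a(z₀+z₁) = 1 − (0.061)(-2.276) = 1.1388; argument = -0.316 + (-2.276)/1.1388 = -2.3145 → -2.31.
α₁ = Φ(-2.31) = 0.0104; rank = round(500 × 0.0104) = 5; θ*₍5₎ = 0.9822.
Upper: z₀ + z₂ = 1.644; 1 − a(z₀+z₂) = 0.8997; argument = 1.5112 → 1.51; α₂ = 0.9345; rank = 467; θ*₍467₎ = 2.0817.

(0.9822, 2.0817)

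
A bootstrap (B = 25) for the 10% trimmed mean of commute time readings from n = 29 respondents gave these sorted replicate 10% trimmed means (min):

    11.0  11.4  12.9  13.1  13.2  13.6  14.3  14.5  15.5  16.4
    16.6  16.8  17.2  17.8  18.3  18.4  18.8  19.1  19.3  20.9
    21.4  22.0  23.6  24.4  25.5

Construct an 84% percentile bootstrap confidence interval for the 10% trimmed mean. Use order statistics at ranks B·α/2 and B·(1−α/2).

(11.4, 23.6)

α = 0.16; lower rank = 25 × 0.080 = 2; upper rank = 25 × 0.920 = 23.
The 2nd smallest replicate is 11.4; the 23rd is 23.6.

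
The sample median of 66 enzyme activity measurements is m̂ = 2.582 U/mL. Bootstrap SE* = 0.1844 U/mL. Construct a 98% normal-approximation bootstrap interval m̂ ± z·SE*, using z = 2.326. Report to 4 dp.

Margin = 2.326 × 0.1844 = 0.42891
Interval: 2.582 ± 0.42891

(2.1531, 3.0109)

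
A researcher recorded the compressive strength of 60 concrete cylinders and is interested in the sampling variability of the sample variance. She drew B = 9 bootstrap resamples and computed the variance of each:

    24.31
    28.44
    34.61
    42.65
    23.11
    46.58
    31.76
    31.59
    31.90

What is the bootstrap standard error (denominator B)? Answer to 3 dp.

Bootstrap SE is the standard deviation of the 9 replicate variances.
Mean of replicates: (24.31 + 28.44 + 34.61 + 42.65 + 23.11 + 46.58 + 31.76 + 31.59 + 31.90) / 9 = 294.9500 / 9 = 32.7722
Sum of squared deviations: (−8.4622)² + (−4.3322)² + (+1.8378)² + (+9.8778)² + (−9.6622)² + (+13.8078)² + (−1.0122)² + (−1.1822)² + (−0.8722)² = 478.5216
Variance = 478.5216 / 9 = 53.1691
SE* = √53.1691

SE* = 7.292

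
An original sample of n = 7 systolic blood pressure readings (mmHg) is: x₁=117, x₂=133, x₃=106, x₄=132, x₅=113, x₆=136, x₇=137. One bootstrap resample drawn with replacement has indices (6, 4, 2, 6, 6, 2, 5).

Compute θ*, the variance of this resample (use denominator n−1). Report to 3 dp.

θ* = 67.905

Resample values: 136, 132, 133, 136, 136, 133, 113.
Mean = 131.2857; sum of squared deviations = 407.4286
s² = 407.4286 / 6 = 67.9048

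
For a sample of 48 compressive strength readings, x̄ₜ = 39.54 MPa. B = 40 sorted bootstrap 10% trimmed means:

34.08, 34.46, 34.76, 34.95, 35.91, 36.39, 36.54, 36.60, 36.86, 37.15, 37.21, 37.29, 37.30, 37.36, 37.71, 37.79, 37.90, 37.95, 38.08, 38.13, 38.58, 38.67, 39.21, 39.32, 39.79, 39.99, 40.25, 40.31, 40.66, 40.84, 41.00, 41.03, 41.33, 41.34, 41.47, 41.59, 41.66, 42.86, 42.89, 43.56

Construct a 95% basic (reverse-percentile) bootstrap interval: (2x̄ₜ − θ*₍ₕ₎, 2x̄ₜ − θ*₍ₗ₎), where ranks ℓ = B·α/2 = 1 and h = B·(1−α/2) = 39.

Percentile endpoints at ranks 1 and 39: θ*₍1₎ = 34.08, θ*₍39₎ = 42.89.
Basic interval reflects these around x̄ₜ:
  lower = 2 × 39.54 − 42.89 = 36.19
  upper = 2 × 39.54 − 34.08 = 45.00

(36.19, 45.00)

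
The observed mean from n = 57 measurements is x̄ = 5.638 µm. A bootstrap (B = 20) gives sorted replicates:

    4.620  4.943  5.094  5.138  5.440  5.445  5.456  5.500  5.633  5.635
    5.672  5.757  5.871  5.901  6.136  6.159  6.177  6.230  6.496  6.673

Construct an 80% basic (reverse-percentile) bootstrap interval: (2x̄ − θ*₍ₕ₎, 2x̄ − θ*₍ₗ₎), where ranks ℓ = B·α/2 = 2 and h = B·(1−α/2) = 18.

Percentile endpoints at ranks 2 and 18: θ*₍2₎ = 4.943, θ*₍18₎ = 6.230.
Basic interval reflects these around x̄:
  lower = 2 × 5.638 − 6.230 = 5.046
  upper = 2 × 5.638 − 4.943 = 6.333

(5.046, 6.333)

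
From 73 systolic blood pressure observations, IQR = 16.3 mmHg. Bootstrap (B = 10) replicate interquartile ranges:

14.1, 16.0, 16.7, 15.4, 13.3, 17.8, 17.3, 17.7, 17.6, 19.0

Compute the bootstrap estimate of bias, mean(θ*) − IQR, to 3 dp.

bias = +0.190

mean(θ*) = (14.1 + 16.0 + 16.7 + 15.4 + 13.3 + 17.8 + 17.3 + 17.7 + 17.6 + 19.0) / 10 = 16.4900
bias = 16.4900 − 16.3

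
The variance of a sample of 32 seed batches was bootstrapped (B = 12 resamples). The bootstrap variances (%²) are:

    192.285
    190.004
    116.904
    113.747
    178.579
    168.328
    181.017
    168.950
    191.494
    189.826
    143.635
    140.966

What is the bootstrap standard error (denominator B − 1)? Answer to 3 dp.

Bootstrap SE is the standard deviation of the 12 replicate variances.
Mean of replicates: (192.285 + 190.004 + 116.904 + 113.747 + 178.579 + 168.328 + 181.017 + 168.950 + 191.494 + 189.826 + 143.635 + 140.966) / 12 = 1975.7350 / 12 = 164.6446
Sum of squared deviations: (+27.6404)² + (+25.3594)² + (−47.7406)² + (−50.8976)² + (+13.9344)² + (+3.6834)² + (+16.3724)² + (+4.3054)² + (+26.8494)² + (+25.1814)² + (−21.0096)² + (−23.6786)² = 9128.2209
Variance = 9128.2209 / 11 = 829.8383
SE* = √829.8383

SE* = 28.807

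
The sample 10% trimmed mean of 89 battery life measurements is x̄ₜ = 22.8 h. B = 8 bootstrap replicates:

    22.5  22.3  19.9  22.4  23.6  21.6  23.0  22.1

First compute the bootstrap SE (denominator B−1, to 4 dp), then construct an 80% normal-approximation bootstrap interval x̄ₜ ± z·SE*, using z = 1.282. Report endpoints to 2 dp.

Mean of replicates = 22.1750; sum of squared deviations = 8.3950; SE* = √(8.3950/7) = 1.0951
Margin = 1.282 × 1.0951 = 1.404
Interval: 22.8 ± 1.404

(21.40, 24.20)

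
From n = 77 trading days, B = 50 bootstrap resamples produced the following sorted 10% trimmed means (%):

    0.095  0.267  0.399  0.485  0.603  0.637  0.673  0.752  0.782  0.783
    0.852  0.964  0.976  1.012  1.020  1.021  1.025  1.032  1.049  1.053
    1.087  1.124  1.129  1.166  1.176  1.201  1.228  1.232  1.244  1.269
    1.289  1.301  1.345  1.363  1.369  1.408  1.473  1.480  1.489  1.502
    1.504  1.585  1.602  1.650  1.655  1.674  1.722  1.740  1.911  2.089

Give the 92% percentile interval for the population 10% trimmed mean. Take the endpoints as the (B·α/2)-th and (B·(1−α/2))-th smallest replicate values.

(0.267, 1.740)

α = 0.08; lower rank = 50 × 0.040 = 2; upper rank = 50 × 0.960 = 48.
The 2nd smallest replicate is 0.267; the 48th is 1.740.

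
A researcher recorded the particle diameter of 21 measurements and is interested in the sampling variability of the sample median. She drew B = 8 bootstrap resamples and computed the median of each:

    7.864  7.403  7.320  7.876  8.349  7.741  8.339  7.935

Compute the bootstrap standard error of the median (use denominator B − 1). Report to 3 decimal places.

Bootstrap SE is the standard deviation of the 8 replicate medians.
Mean of replicates: (7.864 + 7.403 + 7.320 + 7.876 + 8.349 + 7.741 + 8.339 + 7.935) / 8 = 62.8270 / 8 = 7.8534
Sum of squared deviations: (+0.0106)² + (−0.4504)² + (−0.5334)² + (+0.0226)² + (+0.4956)² + (−0.1124)² + (+0.4856)² + (+0.0816)² = 0.9887
Variance = 0.9887 / 7 = 0.1412
SE* = √0.1412

SE* = 0.376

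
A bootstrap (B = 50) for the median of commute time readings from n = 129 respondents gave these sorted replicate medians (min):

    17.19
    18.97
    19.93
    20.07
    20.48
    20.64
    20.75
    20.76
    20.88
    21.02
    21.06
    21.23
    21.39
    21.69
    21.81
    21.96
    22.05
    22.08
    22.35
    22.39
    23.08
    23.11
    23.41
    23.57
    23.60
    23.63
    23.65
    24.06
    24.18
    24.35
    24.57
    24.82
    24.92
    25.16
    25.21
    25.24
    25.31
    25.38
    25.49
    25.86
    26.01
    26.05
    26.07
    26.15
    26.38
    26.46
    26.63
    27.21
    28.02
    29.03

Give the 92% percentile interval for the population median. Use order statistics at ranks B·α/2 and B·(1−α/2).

(18.97, 27.21)

α = 0.08; lower rank = 50 × 0.040 = 2; upper rank = 50 × 0.960 = 48.
The 2nd smallest replicate is 18.97; the 48th is 27.21.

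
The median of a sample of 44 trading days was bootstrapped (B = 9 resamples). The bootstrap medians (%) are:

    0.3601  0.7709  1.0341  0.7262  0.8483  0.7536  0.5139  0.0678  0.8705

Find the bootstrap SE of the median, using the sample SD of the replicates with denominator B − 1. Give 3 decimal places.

Bootstrap SE is the standard deviation of the 9 replicate medians.
Mean of replicates: (0.3601 + 0.7709 + 1.0341 + 0.7262 + 0.8483 + 0.7536 + 0.5139 + 0.0678 + 0.8705) / 9 = 5.94540 / 9 = 0.66060
Sum of squared deviations: (−0.30050)² + (+0.11030)² + (+0.37350)² + (+0.06560)² + (+0.18770)² + (+0.09300)² + (−0.14670)² + (−0.59280)² + (+0.20990)² = 0.70714
Variance = 0.70714 / 8 = 0.08839
SE* = √0.08839

SE* = 0.297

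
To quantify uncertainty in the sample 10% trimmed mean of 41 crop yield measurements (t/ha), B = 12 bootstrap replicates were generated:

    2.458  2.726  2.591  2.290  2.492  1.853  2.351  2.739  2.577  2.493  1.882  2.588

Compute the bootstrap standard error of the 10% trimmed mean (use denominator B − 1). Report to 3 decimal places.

SE* = 0.290

Bootstrap SE is the standard deviation of the 12 replicate 10% trimmed means.
Mean of replicates: (2.458 + 2.726 + 2.591 + 2.290 + 2.492 + 1.853 + 2.351 + 2.739 + 2.577 + 2.493 + 1.882 + 2.588) / 12 = 29.04000 / 12 = 2.42000
Sum of squared deviations: (+0.03800)² + (+0.30600)² + (+0.17100)² + (−0.13000)² + (+0.07200)² + (−0.56700)² + (−0.06900)² + (+0.31900)² + (+0.15700)² + (+0.07300)² + (−0.53800)² + (+0.16800)² = 0.92206
Variance = 0.92206 / 11 = 0.08382
SE* = √0.08382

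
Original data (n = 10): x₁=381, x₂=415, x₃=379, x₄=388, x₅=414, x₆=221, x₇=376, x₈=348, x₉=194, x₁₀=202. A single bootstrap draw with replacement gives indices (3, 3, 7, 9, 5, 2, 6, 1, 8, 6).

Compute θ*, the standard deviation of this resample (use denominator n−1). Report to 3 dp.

θ* = 85.832

Resample values: 379, 379, 376, 194, 414, 415, 221, 381, 348, 221.
Mean = 332.8000; sum of squared deviations = 66303.6000
s² = 66303.6000 / 9 = 7367.0667
s = √7367.0667 = 85.832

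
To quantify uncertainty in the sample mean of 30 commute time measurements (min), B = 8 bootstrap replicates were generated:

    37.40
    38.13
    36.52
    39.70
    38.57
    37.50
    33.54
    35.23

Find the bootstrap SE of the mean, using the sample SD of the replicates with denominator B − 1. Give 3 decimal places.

SE* = 1.954

Bootstrap SE is the standard deviation of the 8 replicate means.
Mean of replicates: (37.40 + 38.13 + 36.52 + 39.70 + 38.57 + 37.50 + 33.54 + 35.23) / 8 = 296.5900 / 8 = 37.0738
Sum of squared deviations: (+0.3262)² + (+1.0562)² + (−0.5538)² + (+2.6262)² + (+1.4962)² + (+0.4262)² + (−3.5338)² + (−1.8438)² = 26.7332
Variance = 26.7332 / 7 = 3.8190
SE* = √3.8190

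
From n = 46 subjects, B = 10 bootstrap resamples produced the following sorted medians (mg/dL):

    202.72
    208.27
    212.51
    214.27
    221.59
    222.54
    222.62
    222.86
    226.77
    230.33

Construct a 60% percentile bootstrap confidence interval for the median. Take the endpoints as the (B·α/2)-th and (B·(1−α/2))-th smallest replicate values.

α = 0.40; lower rank = 10 × 0.200 = 2; upper rank = 10 × 0.800 = 8.
The 2nd smallest replicate is 208.27; the 8th is 222.86.

(208.27, 222.86)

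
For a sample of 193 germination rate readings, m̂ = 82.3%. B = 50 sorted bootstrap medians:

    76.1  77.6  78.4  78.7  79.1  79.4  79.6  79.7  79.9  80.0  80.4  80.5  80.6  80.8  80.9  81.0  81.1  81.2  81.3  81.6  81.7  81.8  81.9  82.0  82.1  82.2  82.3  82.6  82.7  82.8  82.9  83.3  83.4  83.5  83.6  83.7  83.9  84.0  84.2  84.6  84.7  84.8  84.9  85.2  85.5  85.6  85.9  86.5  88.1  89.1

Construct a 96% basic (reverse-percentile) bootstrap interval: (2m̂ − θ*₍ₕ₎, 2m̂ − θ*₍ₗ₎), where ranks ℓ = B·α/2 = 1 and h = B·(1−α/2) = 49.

(76.5, 88.5)

Percentile endpoints at ranks 1 and 49: θ*₍1₎ = 76.1, θ*₍49₎ = 88.1.
Basic interval reflects these around m̂:
  lower = 2 × 82.3 − 88.1 = 76.5
  upper = 2 × 82.3 − 76.1 = 88.5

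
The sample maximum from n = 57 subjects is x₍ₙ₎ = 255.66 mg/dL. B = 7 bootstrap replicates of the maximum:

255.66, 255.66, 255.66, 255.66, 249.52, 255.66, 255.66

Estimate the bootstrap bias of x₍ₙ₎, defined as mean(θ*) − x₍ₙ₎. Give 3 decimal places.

bias = −0.877

mean(θ*) = (255.66 + 255.66 + 255.66 + 255.66 + 249.52 + 255.66 + 255.66) / 7 = 254.7829
bias = 254.7829 − 255.66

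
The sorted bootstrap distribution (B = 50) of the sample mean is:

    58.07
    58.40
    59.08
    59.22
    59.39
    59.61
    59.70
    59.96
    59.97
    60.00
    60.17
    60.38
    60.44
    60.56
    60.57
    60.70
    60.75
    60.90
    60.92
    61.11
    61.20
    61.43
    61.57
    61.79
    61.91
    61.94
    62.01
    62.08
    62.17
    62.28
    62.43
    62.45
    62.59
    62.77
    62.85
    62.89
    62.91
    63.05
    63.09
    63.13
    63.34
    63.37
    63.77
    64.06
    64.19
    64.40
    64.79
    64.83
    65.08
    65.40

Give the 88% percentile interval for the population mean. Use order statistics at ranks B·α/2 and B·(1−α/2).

α = 0.12; lower rank = 50 × 0.060 = 3; upper rank = 50 × 0.940 = 47.
The 3rd smallest replicate is 59.08; the 47th is 64.79.

(59.08, 64.79)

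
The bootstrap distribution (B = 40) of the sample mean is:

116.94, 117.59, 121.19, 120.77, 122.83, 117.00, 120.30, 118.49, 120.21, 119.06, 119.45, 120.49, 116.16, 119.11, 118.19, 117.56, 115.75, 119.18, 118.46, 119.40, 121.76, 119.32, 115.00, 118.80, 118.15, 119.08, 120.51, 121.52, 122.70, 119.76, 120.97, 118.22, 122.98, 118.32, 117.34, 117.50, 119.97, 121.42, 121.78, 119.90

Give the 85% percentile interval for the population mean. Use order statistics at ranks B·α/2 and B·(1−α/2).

(116.16, 121.78)

Sorted replicates: 115.00, 115.75, 116.16, 116.94, 117.00, 117.34, 117.50, 117.56, 117.59, 118.15, 118.19, 118.22, 118.32, 118.46, 118.49, 118.80, 119.06, 119.08, 119.11, 119.18, 119.32, 119.40, 119.45, 119.76, 119.90, 119.97, 120.21, 120.30, 120.49, 120.51, 120.77, 120.97, 121.19, 121.42, 121.52, 121.76, 121.78, 122.70, 122.83, 122.98
α = 0.15; lower rank = 40 × 0.075 = 3; upper rank = 40 × 0.925 = 37.
The 3rd smallest replicate is 116.16; the 37th is 121.78.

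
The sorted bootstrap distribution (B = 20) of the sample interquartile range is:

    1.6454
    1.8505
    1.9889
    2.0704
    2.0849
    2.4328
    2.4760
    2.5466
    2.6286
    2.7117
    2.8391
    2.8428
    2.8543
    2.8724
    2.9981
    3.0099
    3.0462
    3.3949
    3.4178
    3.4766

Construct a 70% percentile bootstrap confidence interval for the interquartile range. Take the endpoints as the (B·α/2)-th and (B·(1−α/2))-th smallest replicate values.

(1.9889, 3.0462)

α = 0.30; lower rank = 20 × 0.150 = 3; upper rank = 20 × 0.850 = 17.
The 3rd smallest replicate is 1.9889; the 17th is 3.0462.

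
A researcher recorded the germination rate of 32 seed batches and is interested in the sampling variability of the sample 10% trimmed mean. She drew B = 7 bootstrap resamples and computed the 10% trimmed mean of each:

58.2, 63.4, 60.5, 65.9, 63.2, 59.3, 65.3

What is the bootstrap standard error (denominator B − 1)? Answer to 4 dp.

Bootstrap SE is the standard deviation of the 7 replicate 10% trimmed means.
Mean of replicates: (58.2 + 63.4 + 60.5 + 65.9 + 63.2 + 59.3 + 65.3) / 7 = 435.80000 / 7 = 62.25714
Sum of squared deviations: (−4.05714)² + (+1.14286)² + (−1.75714)² + (+3.64286)² + (+0.94286)² + (−2.95714)² + (+3.04286)² = 53.01714
Variance = 53.01714 / 6 = 8.83619
SE* = √8.83619

SE* = 2.9726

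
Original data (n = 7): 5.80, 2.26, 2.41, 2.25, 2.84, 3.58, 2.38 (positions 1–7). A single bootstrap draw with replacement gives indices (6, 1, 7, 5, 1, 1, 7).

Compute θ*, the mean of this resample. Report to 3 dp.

Resample values: 3.58, 5.80, 2.38, 2.84, 5.80, 5.80, 2.38.
Mean = (3.58 + 5.80 + 2.38 + 2.84 + 5.80 + 5.80 + 2.38) / 7 = 28.580 / 7 = 4.083

θ* = 4.083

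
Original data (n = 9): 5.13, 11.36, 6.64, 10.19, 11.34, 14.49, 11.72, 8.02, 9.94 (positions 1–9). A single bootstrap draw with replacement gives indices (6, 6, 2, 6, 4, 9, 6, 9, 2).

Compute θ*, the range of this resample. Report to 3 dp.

Resample values: 14.49, 14.49, 11.36, 14.49, 10.19, 9.94, 14.49, 9.94, 11.36.
Range = 14.49 − 9.94 = 4.550

θ* = 4.550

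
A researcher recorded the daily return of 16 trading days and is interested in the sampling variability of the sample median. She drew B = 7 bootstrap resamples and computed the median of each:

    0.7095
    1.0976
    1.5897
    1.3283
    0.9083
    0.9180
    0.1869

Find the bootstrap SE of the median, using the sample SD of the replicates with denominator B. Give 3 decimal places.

SE* = 0.417

Bootstrap SE is the standard deviation of the 7 replicate medians.
Mean of replicates: (0.7095 + 1.0976 + 1.5897 + 1.3283 + 0.9083 + 0.9180 + 0.1869) / 7 = 6.73830 / 7 = 0.96261
Sum of squared deviations: (−0.25311)² + (+0.13499)² + (+0.62709)² + (+0.36569)² + (−0.05431)² + (−0.04461)² + (−0.77571)² = 1.21592
Variance = 1.21592 / 7 = 0.17370
SE* = √0.17370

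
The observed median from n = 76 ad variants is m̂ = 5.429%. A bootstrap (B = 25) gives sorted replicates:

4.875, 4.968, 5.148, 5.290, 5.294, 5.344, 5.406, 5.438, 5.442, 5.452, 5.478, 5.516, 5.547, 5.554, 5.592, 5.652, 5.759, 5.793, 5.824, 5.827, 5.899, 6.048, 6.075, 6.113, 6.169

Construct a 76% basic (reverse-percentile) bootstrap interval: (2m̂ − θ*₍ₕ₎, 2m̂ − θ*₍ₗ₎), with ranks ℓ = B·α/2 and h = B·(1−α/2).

(4.810, 5.710)

Percentile endpoints at ranks 3 and 22: θ*₍3₎ = 5.148, θ*₍22₎ = 6.048.
Basic interval reflects these around m̂:
  lower = 2 × 5.429 − 6.048 = 4.810
  upper = 2 × 5.429 − 5.148 = 5.710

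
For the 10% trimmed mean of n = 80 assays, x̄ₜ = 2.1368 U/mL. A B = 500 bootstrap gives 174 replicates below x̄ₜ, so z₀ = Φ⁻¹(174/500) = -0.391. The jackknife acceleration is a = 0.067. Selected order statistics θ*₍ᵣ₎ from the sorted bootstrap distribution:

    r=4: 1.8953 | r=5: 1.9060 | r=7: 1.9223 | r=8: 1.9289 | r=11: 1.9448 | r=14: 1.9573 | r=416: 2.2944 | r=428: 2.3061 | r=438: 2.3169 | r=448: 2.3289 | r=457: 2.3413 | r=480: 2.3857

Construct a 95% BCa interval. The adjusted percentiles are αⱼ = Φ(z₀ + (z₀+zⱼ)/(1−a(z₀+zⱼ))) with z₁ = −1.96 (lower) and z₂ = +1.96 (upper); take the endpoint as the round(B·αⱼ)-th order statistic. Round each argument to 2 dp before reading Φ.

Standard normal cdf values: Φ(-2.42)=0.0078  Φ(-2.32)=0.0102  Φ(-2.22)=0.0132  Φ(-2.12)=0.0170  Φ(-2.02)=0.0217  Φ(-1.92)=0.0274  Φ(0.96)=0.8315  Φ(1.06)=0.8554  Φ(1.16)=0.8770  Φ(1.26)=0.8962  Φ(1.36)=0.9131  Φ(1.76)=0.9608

(1.8953, 2.3413)

Lower: z₀ + z₁ = -0.391 + (-1.960) = -2.351; 1 − a(z₀+z₁) = 1 − (0.067)(-2.351) = 1.1575; argument = -0.391 + (-2.351)/1.1575 = -2.4221 → -2.42.
α₁ = Φ(-2.42) = 0.0078; rank = round(500 × 0.0078) = 4; θ*₍4₎ = 1.8953.
Upper: z₀ + z₂ = 1.569; 1 − a(z₀+z₂) = 0.8949; argument = 1.3623 → 1.36; α₂ = 0.9131; rank = 457; θ*₍457₎ = 2.3413.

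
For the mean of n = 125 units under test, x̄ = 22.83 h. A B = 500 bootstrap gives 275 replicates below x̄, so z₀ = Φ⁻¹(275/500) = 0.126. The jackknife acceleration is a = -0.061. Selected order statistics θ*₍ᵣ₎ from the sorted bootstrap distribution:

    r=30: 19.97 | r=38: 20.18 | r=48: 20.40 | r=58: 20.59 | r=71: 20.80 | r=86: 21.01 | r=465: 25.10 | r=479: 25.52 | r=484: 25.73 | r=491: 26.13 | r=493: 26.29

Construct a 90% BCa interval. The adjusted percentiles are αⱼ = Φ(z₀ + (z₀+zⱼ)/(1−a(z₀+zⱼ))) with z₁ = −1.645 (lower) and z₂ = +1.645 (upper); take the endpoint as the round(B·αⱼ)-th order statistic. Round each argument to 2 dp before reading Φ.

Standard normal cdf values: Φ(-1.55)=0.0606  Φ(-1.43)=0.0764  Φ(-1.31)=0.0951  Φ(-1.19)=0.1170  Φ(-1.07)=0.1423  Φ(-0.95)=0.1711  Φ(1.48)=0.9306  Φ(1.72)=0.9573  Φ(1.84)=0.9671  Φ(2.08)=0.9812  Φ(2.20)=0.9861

Lower: z₀ + z₁ = 0.126 + (-1.645) = -1.519; 1 − a(z₀+z₁) = 1 − (-0.061)(-1.519) = 0.9073; argument = 0.126 + (-1.519)/0.9073 = -1.5481 → -1.55.
α₁ = Φ(-1.55) = 0.0606; rank = round(500 × 0.0606) = 30; θ*₍30₎ = 19.97.
Upper: z₀ + z₂ = 1.771; 1 − a(z₀+z₂) = 1.1080; argument = 1.7243 → 1.72; α₂ = 0.9573; rank = 479; θ*₍479₎ = 25.52.

(19.97, 25.52)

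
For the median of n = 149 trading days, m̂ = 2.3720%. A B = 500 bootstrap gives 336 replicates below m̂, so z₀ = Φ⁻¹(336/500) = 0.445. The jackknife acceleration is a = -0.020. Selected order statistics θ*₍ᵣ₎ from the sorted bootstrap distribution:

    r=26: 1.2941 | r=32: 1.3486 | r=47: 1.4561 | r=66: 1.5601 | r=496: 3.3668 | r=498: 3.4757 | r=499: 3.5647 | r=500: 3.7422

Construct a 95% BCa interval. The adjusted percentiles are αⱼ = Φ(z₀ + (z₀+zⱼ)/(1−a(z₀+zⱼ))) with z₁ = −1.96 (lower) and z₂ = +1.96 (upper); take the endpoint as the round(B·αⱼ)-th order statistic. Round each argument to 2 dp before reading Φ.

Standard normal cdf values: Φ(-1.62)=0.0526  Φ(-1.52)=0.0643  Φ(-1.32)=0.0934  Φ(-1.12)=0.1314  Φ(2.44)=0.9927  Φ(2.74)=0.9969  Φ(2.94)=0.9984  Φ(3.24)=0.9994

Lower: z₀ + z₁ = 0.445 + (-1.960) = -1.515; 1 − a(z₀+z₁) = 1 − (-0.020)(-1.515) = 0.9697; argument = 0.445 + (-1.515)/0.9697 = -1.1173 → -1.12.
α₁ = Φ(-1.12) = 0.1314; rank = round(500 × 0.1314) = 66; θ*₍66₎ = 1.5601.
Upper: z₀ + z₂ = 2.405; 1 − a(z₀+z₂) = 1.0481; argument = 2.7396 → 2.74; α₂ = 0.9969; rank = 498; θ*₍498₎ = 3.4757.

(1.5601, 3.4757)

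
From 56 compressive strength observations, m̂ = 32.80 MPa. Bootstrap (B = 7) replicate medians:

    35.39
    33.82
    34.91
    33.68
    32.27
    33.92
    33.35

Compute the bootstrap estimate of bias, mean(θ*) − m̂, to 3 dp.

mean(θ*) = (35.39 + 33.82 + 34.91 + 33.68 + 32.27 + 33.92 + 33.35) / 7 = 33.9057
bias = 33.9057 − 32.80

bias = +1.106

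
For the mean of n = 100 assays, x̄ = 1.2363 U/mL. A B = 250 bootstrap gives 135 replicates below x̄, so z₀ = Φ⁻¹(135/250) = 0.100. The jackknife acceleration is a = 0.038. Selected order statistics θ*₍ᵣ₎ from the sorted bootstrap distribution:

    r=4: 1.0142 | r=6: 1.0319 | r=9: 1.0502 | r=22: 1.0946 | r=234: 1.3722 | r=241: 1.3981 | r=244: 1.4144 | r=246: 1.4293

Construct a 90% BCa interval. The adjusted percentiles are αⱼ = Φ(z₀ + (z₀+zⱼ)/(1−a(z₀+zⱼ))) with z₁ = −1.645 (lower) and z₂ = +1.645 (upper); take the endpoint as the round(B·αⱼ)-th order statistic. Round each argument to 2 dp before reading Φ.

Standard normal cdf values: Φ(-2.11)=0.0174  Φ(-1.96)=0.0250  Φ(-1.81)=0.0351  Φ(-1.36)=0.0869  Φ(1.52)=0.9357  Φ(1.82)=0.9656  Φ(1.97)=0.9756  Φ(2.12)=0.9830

(1.0946, 1.4144)

Lower: z₀ + z₁ = 0.100 + (-1.645) = -1.545; 1 − a(z₀+z₁) = 1 − (0.038)(-1.545) = 1.0587; argument = 0.100 + (-1.545)/1.0587 = -1.3593 → -1.36.
α₁ = Φ(-1.36) = 0.0869; rank = round(250 × 0.0869) = 22; θ*₍22₎ = 1.0946.
Upper: z₀ + z₂ = 1.745; 1 − a(z₀+z₂) = 0.9337; argument = 1.9689 → 1.97; α₂ = 0.9756; rank = 244; θ*₍244₎ = 1.4144.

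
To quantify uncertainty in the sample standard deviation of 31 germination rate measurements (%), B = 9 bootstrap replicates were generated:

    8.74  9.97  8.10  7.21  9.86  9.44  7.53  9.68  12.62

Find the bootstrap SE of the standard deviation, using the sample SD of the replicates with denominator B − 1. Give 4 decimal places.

SE* = 1.6267

Bootstrap SE is the standard deviation of the 9 replicate standard deviations.
Mean of replicates: (8.74 + 9.97 + 8.10 + 7.21 + 9.86 + 9.44 + 7.53 + 9.68 + 12.62) / 9 = 83.15000 / 9 = 9.23889
Sum of squared deviations: (−0.49889)² + (+0.73111)² + (−1.13889)² + (−2.02889)² + (+0.62111)² + (+0.20111)² + (−1.70889)² + (+0.44111)² + (+3.38111)² = 21.16989
Variance = 21.16989 / 8 = 2.64624
SE* = √2.64624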